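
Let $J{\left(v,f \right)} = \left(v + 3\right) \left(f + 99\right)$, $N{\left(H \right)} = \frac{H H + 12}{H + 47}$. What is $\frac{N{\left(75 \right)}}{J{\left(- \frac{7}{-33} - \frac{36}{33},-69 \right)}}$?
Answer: $\frac{62007}{85400} \approx 0.72608$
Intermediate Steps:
$N{\left(H \right)} = \frac{12 + H^{2}}{47 + H}$ ($N{\left(H \right)} = \frac{H^{2} + 12}{47 + H} = \frac{12 + H^{2}}{47 + H}$)
$J{\left(v,f \right)} = \left(3 + v\right) \left(99 + f\right)$
$\frac{N{\left(75 \right)}}{J{\left(- \frac{7}{-33} - \frac{36}{33},-69 \right)}} = \frac{\frac{1}{47 + 75} \left(12 + 75^{2}\right)}{297 + 3 \left(-69\right) + 99 \left(- \frac{7}{-33} - \frac{36}{33}\right) - 69 \left(- \frac{7}{-33} - \frac{36}{33}\right)} = \frac{\frac{1}{122} \left(12 + 5625\right)}{297 - 207 + 99 \left(\left(-7\right) \left(- \frac{1}{33}\right) - \frac{12}{11}\right) - 69 \left(\left(-7\right) \left(- \frac{1}{33}\right) - \frac{12}{11}\right)} = \frac{\frac{1}{122} \cdot 5637}{297 - 207 + 99 \left(\frac{7}{33} - \frac{12}{11}\right) - 69 \left(\frac{7}{33} - \frac{12}{11}\right)} = \frac{5637}{122 \left(297 - 207 + 99 \left(- \frac{29}{33}\right) - - \frac{667}{11}\right)} = \frac{5637}{122 \left(297 - 207 - 87 + \frac{667}{11}\right)} = \frac{5637}{122 \cdot \frac{700}{11}} = \frac{5637}{122} \cdot \frac{11}{700} = \frac{62007}{85400}$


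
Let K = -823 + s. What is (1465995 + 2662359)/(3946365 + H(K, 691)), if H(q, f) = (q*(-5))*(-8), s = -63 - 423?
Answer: 4128354/3894005 ≈ 1.0602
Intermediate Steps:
s = -486
K = -1309 (K = -823 - 486 = -1309)
H(q, f) = 40*q (H(q, f) = -5*q*(-8) = 40*q)
(1465995 + 2662359)/(3946365 + H(K, 691)) = (1465995 + 2662359)/(3946365 + 40*(-1309)) = 4128354/(3946365 - 52360) = 4128354/3894005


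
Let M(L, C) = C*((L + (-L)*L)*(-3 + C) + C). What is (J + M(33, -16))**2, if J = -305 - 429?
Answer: 103363536004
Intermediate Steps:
M(L, C) = C*(C + (-3 + C)*(L - L**2)) (M(L, C) = C*((L - L**2)*(-3 + C) + C) = C*((-3 + C)*(L - L**2) + C) = C*(C + (-3 + C)*(L - L**2)))
J = -734
(J + M(33, -16))**2 = (-734 - 16*(-16 - 3*33 + 3*33**2 - 16*33 - 1*(-16)*33**2))**2 = (-734 - 16*(-16 - 99 + 3*1089 - 528 - 1*(-16)*1089))**2 = (-734 - 16*(-16 - 99 + 3267 - 528 + 17424))**2 = (-734 - 16*20048)**2 = (-734 - 320768)**2 = (-321502)**2 = 103363536004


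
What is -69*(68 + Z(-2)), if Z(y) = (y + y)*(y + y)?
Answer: -5796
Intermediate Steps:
Z(y) = 4*y**2 (Z(y) = (2*y)*(2*y) = 4*y**2)
-69*(68 + Z(-2)) = -69*(68 + 4*(-2)**2) = -69*(68 + 4*4) = -69*(68 + 16) = -69*84 = -5796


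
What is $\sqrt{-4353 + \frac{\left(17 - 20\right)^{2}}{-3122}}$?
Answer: $\frac{5 i \sqrt{1697128566}}{3122} \approx 65.977 i$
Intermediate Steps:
$\sqrt{-4353 + \frac{\left(17 - 20\right)^{2}}{-3122}} = \sqrt{-4353 + \left(-3\right)^{2} \left(- \frac{1}{3122}\right)} = \sqrt{-4353 + 9 \left(- \frac{1}{3122}\right)} = \sqrt{-4353 - \frac{9}{3122}} = \sqrt{- \frac{13590075}{3122}} = \frac{5 i \sqrt{1697128566}}{3122}$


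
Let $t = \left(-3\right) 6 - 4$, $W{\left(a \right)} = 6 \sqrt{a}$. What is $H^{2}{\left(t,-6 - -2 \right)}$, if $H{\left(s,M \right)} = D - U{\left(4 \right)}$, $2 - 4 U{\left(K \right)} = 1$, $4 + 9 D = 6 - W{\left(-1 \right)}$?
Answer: $- \frac{575}{1296} + \frac{i}{27} \approx -0.44367 + 0.037037 i$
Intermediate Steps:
$t = -22$ ($t = -18 - 4 = -22$)
$D = \frac{2}{9} - \frac{2 i}{3}$ ($D = - \frac{4}{9} + \frac{6 - 6 \sqrt{-1}}{9} = - \frac{4}{9} + \frac{6 - 6 i}{9} = - \frac{4}{9} + \left(\frac{2}{3} - \frac{2 i}{3}\right) = \frac{2}{9} - \frac{2 i}{3} \approx 0.22222 - 0.66667 i$)
$U{\left(K \right)} = \frac{1}{4}$ ($U{\left(K \right)} = \frac{1}{2} - \frac{1}{4} = \frac{1}{4}$)
$H{\left(s,M \right)} = - \frac{1}{36} - \frac{2 i}{3}$ ($H{\left(s,M \right)} = \left(\frac{2}{9} - \frac{2 i}{3}\right) - \frac{1}{4} = - \frac{1}{36} - \frac{2 i}{3}$)
$H^{2}{\left(t,-6 - -2 \right)} = \left(- \frac{1}{36} - \frac{2 i}{3}\right)^{2}$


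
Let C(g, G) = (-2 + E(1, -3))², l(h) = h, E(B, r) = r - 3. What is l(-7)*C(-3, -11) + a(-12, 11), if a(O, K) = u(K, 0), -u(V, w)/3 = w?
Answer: -448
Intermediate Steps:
E(B, r) = -3 + r
u(V, w) = -3*w
a(O, K) = 0 (a(O, K) = -3*0 = 0)
C(g, G) = 64 (C(g, G) = (-2 + (-3 - 3))² = (-2 - 6)² = (-8)² = 64)
l(-7)*C(-3, -11) + a(-12, 11) = -7*64 + 0 = -448 + 0 = -448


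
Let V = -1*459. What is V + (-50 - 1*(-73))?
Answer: -436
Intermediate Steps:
V = -459
V + (-50 - 1*(-73)) = -459 + (-50 - 1*(-73)) = -459 + (-50 + 73) = -459 + 23 = -436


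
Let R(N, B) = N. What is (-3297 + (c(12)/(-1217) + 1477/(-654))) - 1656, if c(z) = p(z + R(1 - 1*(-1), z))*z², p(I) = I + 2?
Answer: -3945486179/795918 ≈ -4957.1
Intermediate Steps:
p(I) = 2 + I
c(z) = z²*(4 + z) (c(z) = (2 + (z + (1 - 1*(-1))))*z² = (2 + (z + (1 + 1)))*z² = (2 + (z + 2))*z² = (2 + (2 + z))*z² = (4 + z)*z² = z²*(4 + z))
(-3297 + (c(12)/(-1217) + 1477/(-654))) - 1656 = (-3297 + ((12²*(4 + 12))/(-1217) + 1477/(-654))) - 1656 = (-3297 + ((144*16)*(-1/1217) + 1477*(-1/654))) - 1656 = (-3297 + (2304*(-1/1217) - 1477/654)) - 1656 = (-3297 + (-2304/1217 - 1477/654)) - 1656 = (-3297 - 3304325/795918) - 1656 = -2627445971/795918 - 1656 = -3945486179/795918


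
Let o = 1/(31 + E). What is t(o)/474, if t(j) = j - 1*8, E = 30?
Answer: -487/28914 ≈ -0.016843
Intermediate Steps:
o = 1/61 (o = 1/(31 + 30) = 1/61 ≈ 0.016393)
t(j) = -8 + j (t(j) = j - 8 = -8 + j)
t(o)/474 = (-8 + 1/61)/474 = -487/61*1/474 = -487/28914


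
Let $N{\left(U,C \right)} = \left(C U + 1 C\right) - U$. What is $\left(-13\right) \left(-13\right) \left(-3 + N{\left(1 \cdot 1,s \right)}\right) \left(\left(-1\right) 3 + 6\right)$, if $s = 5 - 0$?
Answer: $3042$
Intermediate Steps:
$s = 5$ ($s = 5 + 0 = 5$)
$N{\left(U,C \right)} = C - U + C U$ ($N{\left(U,C \right)} = \left(C U + C\right) - U = \left(C + C U\right) - U = C - U + C U$)
$\left(-13\right) \left(-13\right) \left(-3 + N{\left(1 \cdot 1,s \right)}\right) \left(\left(-1\right) 3 + 6\right) = \left(-13\right) \left(-13\right) \left(-3 + \left(5 - 1 \cdot 1 + 5 \cdot 1 \cdot 1\right)\right) \left(\left(-1\right) 3 + 6\right) = 169 \left(-3 + \left(5 - 1 + 5 \cdot 1\right)\right) \left(-3 + 6\right) = 169 \left(-3 + \left(5 - 1 + 5\right)\right) 3 = 169 \left(-3 + 9\right) 3 = 169 \cdot 6 \cdot 3 = 169 \cdot 18 = 3042$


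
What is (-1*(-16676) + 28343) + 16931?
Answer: 61950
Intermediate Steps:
(-1*(-16676) + 28343) + 16931 = (16676 + 28343) + 16931 = 45019 + 16931 = 61950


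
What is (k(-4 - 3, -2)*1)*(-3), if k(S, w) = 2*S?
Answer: 42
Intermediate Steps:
(k(-4 - 3, -2)*1)*(-3) = ((2*(-4 - 3))*1)*(-3) = ((2*(-7))*1)*(-3) = -14*1*(-3) = -14*(-3) = 42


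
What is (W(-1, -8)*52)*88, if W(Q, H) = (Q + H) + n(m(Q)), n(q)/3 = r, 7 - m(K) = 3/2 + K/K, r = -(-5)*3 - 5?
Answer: 96096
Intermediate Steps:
r = 10 (r = -5*(-3) - 5 = 15 - 5 = 10)
m(K) = 9/2 (m(K) = 7 - (3/2 + K/K) = 7 - (3*(1/2) + 1) = 7 - (3/2 + 1) = 7 - 1*5/2 = 7 - 5/2 = 9/2)
n(q) = 30 (n(q) = 3*10 = 30)
W(Q, H) = 30 + H + Q (W(Q, H) = (Q + H) + 30 = (H + Q) + 30 = 30 + H + Q)
(W(-1, -8)*52)*88 = ((30 - 8 - 1)*52)*88 = (21*52)*88 = 1092*88 = 96096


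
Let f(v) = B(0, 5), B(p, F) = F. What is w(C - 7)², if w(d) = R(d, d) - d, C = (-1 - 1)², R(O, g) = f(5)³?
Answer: 16384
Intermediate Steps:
f(v) = 5
R(O, g) = 125 (R(O, g) = 5³ = 125)
C = 4 (C = (-2)² = 4)
w(d) = 125 - d
w(C - 7)² = (125 - (4 - 7))² = (125 - 1*(-3))² = (125 + 3)² = 128² = 16384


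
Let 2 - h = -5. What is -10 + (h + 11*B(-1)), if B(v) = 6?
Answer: 63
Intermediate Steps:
h = 7 (h = 2 - 1*(-5) = 2 + 5 = 7)
-10 + (h + 11*B(-1)) = -10 + (7 + 11*6) = -10 + (7 + 66) = -10 + 73 = 63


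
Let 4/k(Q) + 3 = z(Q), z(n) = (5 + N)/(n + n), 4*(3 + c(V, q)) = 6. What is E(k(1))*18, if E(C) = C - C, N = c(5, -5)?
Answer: 0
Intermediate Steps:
c(V, q) = -3/2 (c(V, q) = -3 + (1/4)*6 = -3 + 3/2 = -3/2)
N = -3/2 ≈ -1.5000
z(n) = 7/(4*n) (z(n) = (5 - 3/2)/(n + n) = 7/(2*((2*n))) = 7*(1/(2*n))/2 = 7/(4*n))
k(Q) = 4/(-3 + 7/(4*Q))
E(C) = 0
E(k(1))*18 = 0*18 = 0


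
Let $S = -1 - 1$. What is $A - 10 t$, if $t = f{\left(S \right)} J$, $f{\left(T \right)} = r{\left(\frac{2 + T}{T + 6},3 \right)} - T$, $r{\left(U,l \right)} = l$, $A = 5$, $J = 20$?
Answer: $-995$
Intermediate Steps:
$S = -2$ ($S = -1 - 1 = -2$)
$f{\left(T \right)} = 3 - T$
$t = 100$ ($t = \left(3 - -2\right) 20 = \left(3 + 2\right) 20 = 5 \cdot 20 = 100$)
$A - 10 t = 5 - 1000 = -995$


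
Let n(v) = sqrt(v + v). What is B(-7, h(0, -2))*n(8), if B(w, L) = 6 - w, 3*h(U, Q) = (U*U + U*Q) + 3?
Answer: 52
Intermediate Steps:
h(U, Q) = 1 + U**2/3 + Q*U/3 (h(U, Q) = ((U*U + U*Q) + 3)/3 = ((U**2 + Q*U) + 3)/3 = (3 + U**2 + Q*U)/3 = 1 + U**2/3 + Q*U/3)
n(v) = sqrt(2)*sqrt(v) (n(v) = sqrt(2*v) = sqrt(2)*sqrt(v))
B(-7, h(0, -2))*n(8) = (6 - 1*(-7))*(sqrt(2)*sqrt(8)) = (6 + 7)*(sqrt(2)*(2*sqrt(2))) = 13*4 = 52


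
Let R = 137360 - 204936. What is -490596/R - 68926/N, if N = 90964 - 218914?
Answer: 8428687697/1080793650 ≈ 7.7986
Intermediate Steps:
R = -67576
N = -127950
-490596/R - 68926/N = -490596/(-67576) - 68926/(-127950) = -490596*(-1/67576) - 68926*(-1/127950) = 122649/16894 + 34463/63975 = 8428687697/1080793650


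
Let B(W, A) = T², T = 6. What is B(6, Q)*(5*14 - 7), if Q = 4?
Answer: 2268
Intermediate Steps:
B(W, A) = 36 (B(W, A) = 6² = 36)
B(6, Q)*(5*14 - 7) = 36*(5*14 - 7) = 36*(70 - 7) = 36*63 = 2268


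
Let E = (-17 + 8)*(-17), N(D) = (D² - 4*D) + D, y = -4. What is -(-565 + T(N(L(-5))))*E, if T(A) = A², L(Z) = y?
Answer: -33507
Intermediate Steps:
L(Z) = -4
N(D) = D² - 3*D
E = 153 (E = -9*(-17) = 153)
-(-565 + T(N(L(-5))))*E = -(-565 + (-4*(-3 - 4))²)*153 = -(-565 + (-4*(-7))²)*153 = -(-565 + 28²)*153 = -(-565 + 784)*153 = -219*153 = -1*33507 = -33507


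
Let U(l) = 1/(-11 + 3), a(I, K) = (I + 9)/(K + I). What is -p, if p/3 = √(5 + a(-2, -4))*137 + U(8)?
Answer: 3/8 - 137*√138/2 ≈ -804.32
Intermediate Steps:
a(I, K) = (9 + I)/(I + K)
U(l) = -⅛ (U(l) = 1/(-8) = -⅛)
p = -3/8 + 137*√138/2 (p = 3*(√(5 + (9 - 2)/(-2 - 4))*137 - ⅛) = 3*(√(5 + 7/(-6))*137 - ⅛) = 3*(√(5 - ⅙*7)*137 - ⅛) = 3*(√(5 - 7/6)*137 - ⅛) = 3*(√(23/6)*137 - ⅛) = 3*((√138/6)*137 - ⅛) = 3*(137*√138/6 - ⅛) = 3*(-⅛ + 137*√138/6) = -3/8 + 137*√138/2 ≈ 804.32)
-p = -(-3/8 + 137*√138/2) = 3/8 - 137*√138/2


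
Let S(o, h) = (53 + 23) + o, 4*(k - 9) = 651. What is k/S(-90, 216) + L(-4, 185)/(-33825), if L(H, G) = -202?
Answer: -23226463/1894200 ≈ -12.262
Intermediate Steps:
k = 687/4 (k = 9 + (¼)*651 = 9 + 651/4 = 687/4 ≈ 171.75)
S(o, h) = 76 + o
k/S(-90, 216) + L(-4, 185)/(-33825) = 687/(4*(76 - 90)) - 202/(-33825) = (687/4)/(-14) - 202*(-1/33825) = (687/4)*(-1/14) + 202/33825 = -687/56 + 202/33825 = -23226463/1894200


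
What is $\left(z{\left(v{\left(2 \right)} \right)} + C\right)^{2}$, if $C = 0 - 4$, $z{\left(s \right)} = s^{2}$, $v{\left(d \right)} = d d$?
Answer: $144$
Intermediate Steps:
$v{\left(d \right)} = d^{2}$
$C = -4$
$\left(z{\left(v{\left(2 \right)} \right)} + C\right)^{2} = \left(\left(2^{2}\right)^{2} - 4\right)^{2} = \left(4^{2} - 4\right)^{2} = \left(16 - 4\right)^{2} = 12^{2} = 144$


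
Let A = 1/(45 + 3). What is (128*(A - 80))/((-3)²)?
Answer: -30712/27 ≈ -1137.5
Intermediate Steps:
A = 1/48 ≈ 0.020833
(128*(A - 80))/((-3)²) = (128*(1/48 - 80))/((-3)²) = (128*(-3839/48))/9 = -30712/3*⅑ = -30712/27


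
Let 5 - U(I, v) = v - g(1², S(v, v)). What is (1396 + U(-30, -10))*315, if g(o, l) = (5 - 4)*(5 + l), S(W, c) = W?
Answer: 442890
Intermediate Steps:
g(o, l) = 5 + l (g(o, l) = 1*(5 + l) = 5 + l)
U(I, v) = 10 (U(I, v) = 5 - (v - (5 + v)) = 5 - (v + (-5 - v)) = 5 - 1*(-5) = 5 + 5 = 10)
(1396 + U(-30, -10))*315 = (1396 + 10)*315 = 1406*315 = 442890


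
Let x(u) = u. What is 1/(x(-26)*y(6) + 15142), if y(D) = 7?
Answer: 1/14960 ≈ 6.6845e-5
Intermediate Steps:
1/(x(-26)*y(6) + 15142) = 1/(-26*7 + 15142) = 1/(-182 + 15142) = 1/14960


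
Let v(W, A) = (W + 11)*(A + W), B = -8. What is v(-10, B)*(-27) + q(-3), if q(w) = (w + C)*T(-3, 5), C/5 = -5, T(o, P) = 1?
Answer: 458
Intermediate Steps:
C = -25 (C = 5*(-5) = -25)
v(W, A) = (11 + W)*(A + W)
q(w) = -25 + w (q(w) = (w - 25)*1 = (-25 + w)*1 = -25 + w)
v(-10, B)*(-27) + q(-3) = ((-10)² + 11*(-8) + 11*(-10) - 8*(-10))*(-27) + (-25 - 3) = (100 - 88 - 110 + 80)*(-27) - 28 = -18*(-27) - 28 = 486 - 28 = 458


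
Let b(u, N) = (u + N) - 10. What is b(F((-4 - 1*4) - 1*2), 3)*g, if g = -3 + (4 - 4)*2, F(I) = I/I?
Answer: 18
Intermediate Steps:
F(I) = 1
b(u, N) = -10 + N + u (b(u, N) = (N + u) - 10 = -10 + N + u)
g = -3 (g = -3 + 0*2 = -3 + 0 = -3)
b(F((-4 - 1*4) - 1*2), 3)*g = (-10 + 3 + 1)*(-3) = -6*(-3) = 18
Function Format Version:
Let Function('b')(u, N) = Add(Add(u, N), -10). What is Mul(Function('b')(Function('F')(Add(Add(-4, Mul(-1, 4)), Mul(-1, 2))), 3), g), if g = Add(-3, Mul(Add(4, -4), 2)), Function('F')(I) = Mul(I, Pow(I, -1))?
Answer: 18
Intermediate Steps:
Function('F')(I) = 1
Function('b')(u, N) = Add(-10, N, u) (Function('b')(u, N) = Add(Add(N, u), -10) = Add(-10, N, u))
g = -3 (g = Add(-3, Mul(0, 2)) = Add(-3, 0) = -3)
Mul(Function('b')(Function('F')(Add(Add(-4, Mul(-1, 4)), Mul(-1, 2))), 3), g) = Mul(Add(-10, 3, 1), -3) = Mul(-6, -3) = 18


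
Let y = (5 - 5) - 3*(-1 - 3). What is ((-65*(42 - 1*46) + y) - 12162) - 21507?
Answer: -33397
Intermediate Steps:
y = 12 (y = 0 - 3*(-4) = 0 + 12 = 12)
((-65*(42 - 1*46) + y) - 12162) - 21507 = ((-65*(42 - 1*46) + 12) - 12162) - 21507 = ((-65*(42 - 46) + 12) - 12162) - 21507 = ((-65*(-4) + 12) - 12162) - 21507 = ((260 + 12) - 12162) - 21507 = (272 - 12162) - 21507 = -11890 - 21507 = -33397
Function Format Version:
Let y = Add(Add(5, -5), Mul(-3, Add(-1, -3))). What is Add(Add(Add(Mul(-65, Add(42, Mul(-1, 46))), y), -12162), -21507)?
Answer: -33397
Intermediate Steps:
y = 12 (y = Add(0, Mul(-3, -4)) = Add(0, 12) = 12)
Add(Add(Add(Mul(-65, Add(42, Mul(-1, 46))), y), -12162), -21507) = Add(Add(Add(Mul(-65, Add(42, Mul(-1, 46))), 12), -12162), -21507) = Add(Add(Add(Mul(-65, Add(42, -46)), 12), -12162), -21507) = Add(Add(Add(Mul(-65, -4), 12), -12162), -21507) = Add(Add(Add(260, 12), -12162), -21507) = Add(Add(272, -12162), -21507) = Add(-11890, -21507) = -33397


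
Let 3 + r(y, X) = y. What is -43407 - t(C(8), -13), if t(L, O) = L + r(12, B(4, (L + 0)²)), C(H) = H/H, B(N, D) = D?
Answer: -43417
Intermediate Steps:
r(y, X) = -3 + y
C(H) = 1
t(L, O) = 9 + L (t(L, O) = L + (-3 + 12) = L + 9 = 9 + L)
-43407 - t(C(8), -13) = -43407 - (9 + 1) = -43407 - 1*10 = -43407 - 10 = -43417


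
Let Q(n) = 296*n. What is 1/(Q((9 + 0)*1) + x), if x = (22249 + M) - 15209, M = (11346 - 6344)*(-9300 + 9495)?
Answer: 1/985094 ≈ 1.0151e-6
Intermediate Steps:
M = 975390 (M = 5002*195 = 975390)
x = 982430 (x = (22249 + 975390) - 15209 = 997639 - 15209 = 982430)
1/(Q((9 + 0)*1) + x) = 1/(296*((9 + 0)*1) + 982430) = 1/(296*(9*1) + 982430) = 1/(296*9 + 982430) = 1/(2664 + 982430) = 1/985094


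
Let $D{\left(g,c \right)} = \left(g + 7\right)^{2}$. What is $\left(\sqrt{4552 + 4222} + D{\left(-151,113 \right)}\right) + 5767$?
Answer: $26503 + \sqrt{8774} \approx 26597.0$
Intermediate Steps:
$D{\left(g,c \right)} = \left(7 + g\right)^{2}$
$\left(\sqrt{4552 + 4222} + D{\left(-151,113 \right)}\right) + 5767 = \left(\sqrt{4552 + 4222} + \left(7 - 151\right)^{2}\right) + 5767 = \left(\sqrt{8774} + \left(-144\right)^{2}\right) + 5767 = \left(\sqrt{8774} + 20736\right) + 5767 = \left(20736 + \sqrt{8774}\right) + 5767 = 26503 + \sqrt{8774}$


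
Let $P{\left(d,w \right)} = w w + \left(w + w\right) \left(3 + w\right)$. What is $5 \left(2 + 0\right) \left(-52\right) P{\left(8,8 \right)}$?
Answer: $-124800$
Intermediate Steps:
$P{\left(d,w \right)} = w^{2} + 2 w \left(3 + w\right)$
$5 \left(2 + 0\right) \left(-52\right) P{\left(8,8 \right)} = 5 \left(2 + 0\right) \left(-52\right) 3 \cdot 8 \left(2 + 8\right) = 5 \cdot 2 \left(-52\right) 3 \cdot 8 \cdot 10 = 10 \left(-52\right) 240 = \left(-520\right) 240 = -124800$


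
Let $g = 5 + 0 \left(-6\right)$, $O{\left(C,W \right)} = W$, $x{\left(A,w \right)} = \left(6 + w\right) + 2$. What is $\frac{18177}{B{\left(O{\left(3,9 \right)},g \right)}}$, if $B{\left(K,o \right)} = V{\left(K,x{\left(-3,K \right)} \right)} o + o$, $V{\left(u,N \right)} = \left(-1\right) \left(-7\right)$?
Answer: $\frac{18177}{40} \approx 454.42$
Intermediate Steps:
$x{\left(A,w \right)} = 8 + w$
$V{\left(u,N \right)} = 7$
$g = 5$ ($g = 5 + 0 = 5$)
$B{\left(K,o \right)} = 8 o$ ($B{\left(K,o \right)} = 7 o + o = 8 o$)
$\frac{18177}{B{\left(O{\left(3,9 \right)},g \right)}} = \frac{18177}{8 \cdot 5} = \frac{18177}{40}$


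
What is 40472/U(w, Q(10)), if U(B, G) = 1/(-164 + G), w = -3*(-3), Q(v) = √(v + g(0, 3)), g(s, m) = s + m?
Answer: -6637408 + 40472*√13 ≈ -6.4915e+6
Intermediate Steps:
g(s, m) = m + s
Q(v) = √(3 + v) (Q(v) = √(v + (3 + 0)) = √(v + 3) = √(3 + v))
w = 9
40472/U(w, Q(10)) = 40472/(1/(-164 + √(3 + 10))) = 40472/(1/(-164 + √13)) = 40472*(-164 + √13) = -6637408 + 40472*√13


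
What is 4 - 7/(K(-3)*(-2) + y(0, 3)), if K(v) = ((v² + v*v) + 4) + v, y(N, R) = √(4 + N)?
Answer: 151/36 ≈ 4.1944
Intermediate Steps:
K(v) = 4 + v + 2*v² (K(v) = ((v² + v²) + 4) + v = (2*v² + 4) + v = (4 + 2*v²) + v = 4 + v + 2*v²)
4 - 7/(K(-3)*(-2) + y(0, 3)) = 4 - 7/((4 - 3 + 2*(-3)²)*(-2) + √(4 + 0)) = 4 - 7/((4 - 3 + 2*9)*(-2) + √4) = 4 - 7/((4 - 3 + 18)*(-2) + 2) = 4 - 7/(19*(-2) + 2) = 4 - 7/(-38 + 2) = 4 - 7/(-36) = 4 - 1/36*(-7) = 4 + 7/36 = 151/36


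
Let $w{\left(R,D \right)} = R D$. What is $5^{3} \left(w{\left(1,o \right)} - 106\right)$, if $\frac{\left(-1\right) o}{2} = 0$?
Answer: $-13250$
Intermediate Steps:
$o = 0$ ($o = \left(-2\right) 0 = 0$)
$w{\left(R,D \right)} = D R$
$5^{3} \left(w{\left(1,o \right)} - 106\right) = 5^{3} \left(0 \cdot 1 - 106\right) = 125 \left(0 - 106\right) = 125 \left(-106\right) = -13250$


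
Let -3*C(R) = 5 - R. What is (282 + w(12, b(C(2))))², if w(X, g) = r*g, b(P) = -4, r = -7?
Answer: 96100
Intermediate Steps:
C(R) = -5/3 + R/3 (C(R) = -(5 - R)/3 = -5/3 + R/3)
w(X, g) = -7*g
(282 + w(12, b(C(2))))² = (282 - 7*(-4))² = (282 + 28)² = 310² = 96100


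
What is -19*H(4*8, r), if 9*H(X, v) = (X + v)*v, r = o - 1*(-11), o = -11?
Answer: 0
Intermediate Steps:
r = 0 (r = -11 - 1*(-11) = -11 + 11 = 0)
H(X, v) = v*(X + v)/9 (H(X, v) = ((X + v)*v)/9 = (v*(X + v))/9 = v*(X + v)/9)
-19*H(4*8, r) = -19*0*(4*8 + 0)/9 = -19*0*(32 + 0)/9 = -19*0*32/9 = -19*0 = 0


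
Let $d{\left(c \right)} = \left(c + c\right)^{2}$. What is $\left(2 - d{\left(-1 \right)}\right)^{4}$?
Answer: $16$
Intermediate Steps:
$d{\left(c \right)} = 4 c^{2}$ ($d{\left(c \right)} = \left(2 c\right)^{2} = 4 c^{2}$)
$\left(2 - d{\left(-1 \right)}\right)^{4} = \left(2 - 4 \left(-1\right)^{2}\right)^{4} = \left(2 - 4 \cdot 1\right)^{4} = \left(2 - 4\right)^{4} = \left(-2\right)^{4} = 16$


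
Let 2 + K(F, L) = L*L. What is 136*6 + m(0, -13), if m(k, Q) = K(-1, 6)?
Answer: 850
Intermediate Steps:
K(F, L) = -2 + L**2 (K(F, L) = -2 + L*L = -2 + L**2)
m(k, Q) = 34 (m(k, Q) = -2 + 6**2 = -2 + 36 = 34)
136*6 + m(0, -13) = 136*6 + 34 = 816 + 34 = 850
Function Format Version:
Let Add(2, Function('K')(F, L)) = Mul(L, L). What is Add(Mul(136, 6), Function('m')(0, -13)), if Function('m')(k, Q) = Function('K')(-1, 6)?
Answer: 850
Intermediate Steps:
Function('K')(F, L) = Add(-2, Pow(L, 2)) (Function('K')(F, L) = Add(-2, Mul(L, L)) = Add(-2, Pow(L, 2)))
Function('m')(k, Q) = 34 (Function('m')(k, Q) = Add(-2, Pow(6, 2)) = Add(-2, 36) = 34)
Add(Mul(136, 6), Function('m')(0, -13)) = Add(Mul(136, 6), 34) = Add(816, 34) = 850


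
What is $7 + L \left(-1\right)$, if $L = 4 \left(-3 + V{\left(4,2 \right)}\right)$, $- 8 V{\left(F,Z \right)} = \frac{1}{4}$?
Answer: $\frac{153}{8} \approx 19.125$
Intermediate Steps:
$V{\left(F,Z \right)} = - \frac{1}{32}$ ($V{\left(F,Z \right)} = - \frac{1}{8 \cdot 4} = \left(- \frac{1}{8}\right) \frac{1}{4} = - \frac{1}{32}$)
$L = - \frac{97}{8}$ ($L = 4 \left(-3 - \frac{1}{32}\right) = 4 \left(- \frac{97}{32}\right) = - \frac{97}{8} \approx -12.125$)
$7 + L \left(-1\right) = 7 - - \frac{97}{8} = 7 + \frac{97}{8} = \frac{153}{8}$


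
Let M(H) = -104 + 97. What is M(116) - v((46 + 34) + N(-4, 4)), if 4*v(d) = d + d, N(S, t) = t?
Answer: -49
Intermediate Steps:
M(H) = -7
v(d) = d/2 (v(d) = (d + d)/4 = (2*d)/4 = d/2)
M(116) - v((46 + 34) + N(-4, 4)) = -7 - ((46 + 34) + 4)/2 = -7 - (80 + 4)/2 = -7 - 84/2 = -7 - 1*42 = -7 - 42 = -49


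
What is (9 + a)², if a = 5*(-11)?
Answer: 2116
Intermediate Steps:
a = -55
(9 + a)² = (9 - 55)² = (-46)² = 2116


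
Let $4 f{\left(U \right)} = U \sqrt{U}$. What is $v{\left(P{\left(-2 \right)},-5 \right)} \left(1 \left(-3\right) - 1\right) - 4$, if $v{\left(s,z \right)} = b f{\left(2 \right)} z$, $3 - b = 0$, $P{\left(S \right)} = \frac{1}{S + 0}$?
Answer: $-4 + 30 \sqrt{2} \approx 38.426$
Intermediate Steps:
$P{\left(S \right)} = \frac{1}{S}$
$f{\left(U \right)} = \frac{U^{\frac{3}{2}}}{4}$ ($f{\left(U \right)} = \frac{U \sqrt{U}}{4} = \frac{U^{\frac{3}{2}}}{4}$)
$b = 3$ ($b = 3 - 0 = 3 + 0 = 3$)
$v{\left(s,z \right)} = \frac{3 z \sqrt{2}}{2}$ ($v{\left(s,z \right)} = 3 \frac{2^{\frac{3}{2}}}{4} z = 3 \frac{2 \sqrt{2}}{4} z = 3 \frac{\sqrt{2}}{2} z = \frac{3 \sqrt{2}}{2} z = \frac{3 z \sqrt{2}}{2}$)
$v{\left(P{\left(-2 \right)},-5 \right)} \left(1 \left(-3\right) - 1\right) - 4 = \frac{3}{2} \left(-5\right) \sqrt{2} \left(1 \left(-3\right) - 1\right) - 4 = - \frac{15 \sqrt{2}}{2} \left(-3 - 1\right) - 4 = - \frac{15 \sqrt{2}}{2} \left(-4\right) - 4 = 30 \sqrt{2} - 4 = -4 + 30 \sqrt{2}$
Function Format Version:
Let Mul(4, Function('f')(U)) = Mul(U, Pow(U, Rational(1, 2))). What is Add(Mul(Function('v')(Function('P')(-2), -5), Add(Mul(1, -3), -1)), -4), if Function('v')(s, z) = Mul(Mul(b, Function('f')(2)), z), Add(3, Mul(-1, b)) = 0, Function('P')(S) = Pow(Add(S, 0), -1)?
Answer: Add(-4, Mul(30, Pow(2, Rational(1, 2)))) ≈ 38.426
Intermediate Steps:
Function('P')(S) = Pow(S, -1)
Function('f')(U) = Mul(Rational(1, 4), Pow(U, Rational(3, 2))) (Function('f')(U) = Mul(Rational(1, 4), Mul(U, Pow(U, Rational(1, 2)))) = Mul(Rational(1, 4), Pow(U, Rational(3, 2))))
b = 3 (b = Add(3, Mul(-1, 0)) = Add(3, 0) = 3)
Function('v')(s, z) = Mul(Rational(3, 2), z, Pow(2, Rational(1, 2))) (Function('v')(s, z) = Mul(Mul(3, Mul(Rational(1, 4), Pow(2, Rational(3, 2)))), z) = Mul(Mul(3, Mul(Rational(1, 4), Mul(2, Pow(2, Rational(1, 2))))), z) = Mul(Mul(3, Mul(Rational(1, 2), Pow(2, Rational(1, 2)))), z) = Mul(Mul(Rational(3, 2), Pow(2, Rational(1, 2))), z) = Mul(Rational(3, 2), z, Pow(2, Rational(1, 2))))
Add(Mul(Function('v')(Function('P')(-2), -5), Add(Mul(1, -3), -1)), -4) = Add(Mul(Mul(Rational(3, 2), -5, Pow(2, Rational(1, 2))), Add(Mul(1, -3), -1)), -4) = Add(Mul(Mul(Rational(-15, 2), Pow(2, Rational(1, 2))), Add(-3, -1)), -4) = Add(Mul(Mul(Rational(-15, 2), Pow(2, Rational(1, 2))), -4), -4) = Add(Mul(30, Pow(2, Rational(1, 2))), -4) = Add(-4, Mul(30, Pow(2, Rational(1, 2))))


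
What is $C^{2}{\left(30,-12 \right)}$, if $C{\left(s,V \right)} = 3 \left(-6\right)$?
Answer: $324$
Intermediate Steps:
$C{\left(s,V \right)} = -18$
$C^{2}{\left(30,-12 \right)} = \left(-18\right)^{2} = 324$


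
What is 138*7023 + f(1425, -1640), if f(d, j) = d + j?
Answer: 968959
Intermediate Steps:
138*7023 + f(1425, -1640) = 138*7023 + (1425 - 1640) = 969174 - 215 = 968959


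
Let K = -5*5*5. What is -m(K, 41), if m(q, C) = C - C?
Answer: 0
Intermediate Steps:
K = -125 (K = -25*5 = -125)
m(q, C) = 0
-m(K, 41) = -1*0 = 0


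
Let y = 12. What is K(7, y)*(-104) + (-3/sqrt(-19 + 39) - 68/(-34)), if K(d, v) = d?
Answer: -726 - 3*sqrt(5)/10 ≈ -726.67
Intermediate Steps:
K(7, y)*(-104) + (-3/sqrt(-19 + 39) - 68/(-34)) = 7*(-104) + (-3/sqrt(-19 + 39) - 68/(-34)) = -728 + (-3*sqrt(5)/10 - 68*(-1/34)) = -728 + (-3*sqrt(5)/10 + 2) = -728 + (2 - 3*sqrt(5)/10) = -726 - 3*sqrt(5)/10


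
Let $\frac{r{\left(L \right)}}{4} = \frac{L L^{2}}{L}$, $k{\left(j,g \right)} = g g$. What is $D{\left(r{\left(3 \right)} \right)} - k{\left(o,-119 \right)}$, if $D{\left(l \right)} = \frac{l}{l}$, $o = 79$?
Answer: $-14160$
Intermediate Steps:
$k{\left(j,g \right)} = g^{2}$
$r{\left(L \right)} = 4 L^{2}$ ($r{\left(L \right)} = 4 \frac{L L^{2}}{L} = 4 \frac{L^{3}}{L} = 4 L^{2}$)
$D{\left(l \right)} = 1$
$D{\left(r{\left(3 \right)} \right)} - k{\left(o,-119 \right)} = 1 - \left(-119\right)^{2} = 1 - 14161 = -14160$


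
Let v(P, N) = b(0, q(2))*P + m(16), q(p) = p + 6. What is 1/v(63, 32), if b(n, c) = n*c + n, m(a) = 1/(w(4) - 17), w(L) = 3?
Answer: -14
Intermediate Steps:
q(p) = 6 + p
m(a) = -1/14 (m(a) = 1/(3 - 17) = 1/(-14) = -1/14)
b(n, c) = n + c*n (b(n, c) = c*n + n = n + c*n)
v(P, N) = -1/14 (v(P, N) = (0*(1 + (6 + 2)))*P - 1/14 = (0*(1 + 8))*P - 1/14 = (0*9)*P - 1/14 = 0*P - 1/14 = 0 - 1/14 = -1/14)
1/v(63, 32) = 1/(-1/14) = -14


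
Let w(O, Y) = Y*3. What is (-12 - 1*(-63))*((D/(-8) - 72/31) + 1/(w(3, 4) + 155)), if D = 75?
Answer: -24695169/41416 ≈ -596.27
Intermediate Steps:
w(O, Y) = 3*Y
(-12 - 1*(-63))*((D/(-8) - 72/31) + 1/(w(3, 4) + 155)) = (-12 - 1*(-63))*((75/(-8) - 72/31) + 1/(3*4 + 155)) = (-12 + 63)*((75*(-⅛) - 72*1/31) + 1/(12 + 155)) = 51*((-75/8 - 72/31) + 1/167) = 51*(-2901/248 + 1/167) = 51*(-484219/41416) = -24695169/41416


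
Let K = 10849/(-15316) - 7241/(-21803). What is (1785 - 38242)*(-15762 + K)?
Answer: 191895252427366119/333934748 ≈ 5.7465e+8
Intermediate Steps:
K = -125637591/333934748 (K = 10849*(-1/15316) - 7241*(-1/21803) = -10849/15316 + 7241/21803 = -125637591/333934748 ≈ -0.37623)
(1785 - 38242)*(-15762 + K) = (1785 - 38242)*(-15762 - 125637591/333934748) = -36457*(-5263605135567/333934748) = 191895252427366119/333934748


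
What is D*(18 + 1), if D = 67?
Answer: 1273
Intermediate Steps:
D*(18 + 1) = 67*(18 + 1) = 67*19 = 1273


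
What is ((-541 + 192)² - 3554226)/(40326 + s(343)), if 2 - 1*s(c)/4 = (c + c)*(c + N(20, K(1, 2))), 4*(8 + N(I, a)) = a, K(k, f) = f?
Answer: 3432425/880278 ≈ 3.8993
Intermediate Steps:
N(I, a) = -8 + a/4
s(c) = 8 - 8*c*(-15/2 + c) (s(c) = 8 - 4*(c + c)*(c + (-8 + (¼)*2)) = 8 - 4*2*c*(c + (-8 + ½)) = 8 - 4*2*c*(c - 15/2) = 8 - 4*2*c*(-15/2 + c) = 8 - 8*c*(-15/2 + c))
((-541 + 192)² - 3554226)/(40326 + s(343)) = ((-541 + 192)² - 3554226)/(40326 + (8 - 8*343² + 60*343)) = ((-349)² - 3554226)/(40326 + (8 - 8*117649 + 20580)) = (121801 - 3554226)/(40326 + (8 - 941192 + 20580)) = -3432425/(40326 - 920604) = -3432425/(-880278) = -3432425*(-1/880278) = 3432425/880278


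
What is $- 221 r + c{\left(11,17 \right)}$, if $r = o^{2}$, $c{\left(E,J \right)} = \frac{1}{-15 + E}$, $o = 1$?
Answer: $- \frac{885}{4} \approx -221.25$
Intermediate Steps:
$r = 1$ ($r = 1^{2} = 1$)
$- 221 r + c{\left(11,17 \right)} = \left(-221\right) 1 + \frac{1}{-15 + 11} = -221 + \frac{1}{-4} = -221 - \frac{1}{4} = - \frac{885}{4}$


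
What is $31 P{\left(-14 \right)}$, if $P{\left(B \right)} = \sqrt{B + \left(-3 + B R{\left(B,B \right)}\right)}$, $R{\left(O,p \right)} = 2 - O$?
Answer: $31 i \sqrt{241} \approx 481.25 i$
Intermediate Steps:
$P{\left(B \right)} = \sqrt{-3 + B + B \left(2 - B\right)}$ ($P{\left(B \right)} = \sqrt{B + \left(-3 + B \left(2 - B\right)\right)} = \sqrt{-3 + B + B \left(2 - B\right)}$)
$31 P{\left(-14 \right)} = 31 \sqrt{-3 - 14 - - 14 \left(-2 - 14\right)} = 31 \sqrt{-3 - 14 - \left(-14\right) \left(-16\right)} = 31 \sqrt{-3 - 14 - 224} = 31 \sqrt{-241} = 31 i \sqrt{241}$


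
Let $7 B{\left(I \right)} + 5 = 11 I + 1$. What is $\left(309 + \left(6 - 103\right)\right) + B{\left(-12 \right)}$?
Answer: $\frac{1348}{7} \approx 192.57$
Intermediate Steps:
$B{\left(I \right)} = - \frac{4}{7} + \frac{11 I}{7}$ ($B{\left(I \right)} = - \frac{5}{7} + \frac{11 I + 1}{7} = - \frac{5}{7} + \frac{1 + 11 I}{7} = - \frac{5}{7} + \left(\frac{1}{7} + \frac{11 I}{7}\right) = - \frac{4}{7} + \frac{11 I}{7}$)
$\left(309 + \left(6 - 103\right)\right) + B{\left(-12 \right)} = \left(309 + \left(6 - 103\right)\right) + \left(- \frac{4}{7} + \frac{11}{7} \left(-12\right)\right) = \left(309 + \left(6 - 103\right)\right) - \frac{136}{7} = \left(309 - 97\right) - \frac{136}{7} = 212 - \frac{136}{7} = \frac{1348}{7}$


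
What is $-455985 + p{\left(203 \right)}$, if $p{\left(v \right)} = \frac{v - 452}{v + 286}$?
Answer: $- \frac{74325638}{163} \approx -4.5599 \cdot 10^{5}$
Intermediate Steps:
$p{\left(v \right)} = \frac{-452 + v}{286 + v}$
$-455985 + p{\left(203 \right)} = -455985 + \frac{-452 + 203}{286 + 203} = -455985 + \frac{1}{489} \left(-249\right) = -455985 - \frac{83}{163} = - \frac{74325638}{163}$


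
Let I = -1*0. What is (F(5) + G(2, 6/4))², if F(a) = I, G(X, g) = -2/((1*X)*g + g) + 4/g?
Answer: 400/81 ≈ 4.9383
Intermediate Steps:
G(X, g) = -2/(g + X*g) + 4/g (G(X, g) = -2/(X*g + g) + 4/g = -2/(g + X*g) + 4/g)
I = 0
F(a) = 0
(F(5) + G(2, 6/4))² = (0 + 2*(1 + 2*2)/(((6/4))*(1 + 2)))² = (0 + 2*(1 + 4)/((6*(¼))*3))² = (0 + 2*(⅓)*5/(3/2))² = (0 + 2*(⅔)*(⅓)*5)² = (0 + 20/9)² = (20/9)² = 400/81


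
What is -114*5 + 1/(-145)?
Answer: -82651/145 ≈ -570.01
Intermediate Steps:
-114*5 + 1/(-145) = -38*15 - 1/145 = -570 - 1/145 = -82651/145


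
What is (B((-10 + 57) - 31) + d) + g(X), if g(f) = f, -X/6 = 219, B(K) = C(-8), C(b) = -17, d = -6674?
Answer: -8005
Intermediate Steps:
B(K) = -17
X = -1314 (X = -6*219 = -1314)
(B((-10 + 57) - 31) + d) + g(X) = (-17 - 6674) - 1314 = -6691 - 1314 = -8005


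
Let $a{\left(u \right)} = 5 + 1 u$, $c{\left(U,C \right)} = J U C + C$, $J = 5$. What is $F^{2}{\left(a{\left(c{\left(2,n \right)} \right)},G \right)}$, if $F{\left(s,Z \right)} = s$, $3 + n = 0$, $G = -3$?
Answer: $784$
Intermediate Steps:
$n = -3$ ($n = -3 + 0 = -3$)
$c{\left(U,C \right)} = C + 5 C U$ ($c{\left(U,C \right)} = 5 U C + C = 5 C U + C = C + 5 C U$)
$a{\left(u \right)} = 5 + u$
$F^{2}{\left(a{\left(c{\left(2,n \right)} \right)},G \right)} = \left(5 - 3 \left(1 + 5 \cdot 2\right)\right)^{2} = \left(5 - 3 \left(1 + 10\right)\right)^{2} = \left(5 - 33\right)^{2} = \left(-28\right)^{2} = 784$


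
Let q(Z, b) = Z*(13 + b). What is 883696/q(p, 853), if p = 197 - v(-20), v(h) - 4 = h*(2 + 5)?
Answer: 441848/144189 ≈ 3.0644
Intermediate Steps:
v(h) = 4 + 7*h (v(h) = 4 + h*(2 + 5) = 4 + h*7 = 4 + 7*h)
p = 333 (p = 197 - (4 + 7*(-20)) = 197 - (4 - 140) = 197 - 1*(-136) = 197 + 136 = 333)
883696/q(p, 853) = 883696/((333*(13 + 853))) = 883696/((333*866)) = 883696/288378 = 883696*(1/288378) = 441848/144189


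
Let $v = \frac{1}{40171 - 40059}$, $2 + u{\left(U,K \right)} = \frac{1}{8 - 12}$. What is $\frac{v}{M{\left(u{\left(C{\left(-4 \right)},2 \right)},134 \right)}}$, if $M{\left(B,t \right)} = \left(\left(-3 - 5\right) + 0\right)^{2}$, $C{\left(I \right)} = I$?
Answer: $\frac{1}{7168} \approx 0.00013951$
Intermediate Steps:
$u{\left(U,K \right)} = - \frac{9}{4}$ ($u{\left(U,K \right)} = -2 + \frac{1}{8 - 12} = -2 + \frac{1}{-4} = -2 - \frac{1}{4} = - \frac{9}{4}$)
$v = \frac{1}{112} \approx 0.0089286$
$M{\left(B,t \right)} = 64$ ($M{\left(B,t \right)} = \left(-8 + 0\right)^{2} = \left(-8\right)^{2} = 64$)
$\frac{v}{M{\left(u{\left(C{\left(-4 \right)},2 \right)},134 \right)}} = \frac{1}{112 \cdot 64} = \frac{1}{112} \cdot \frac{1}{64} = \frac{1}{7168}$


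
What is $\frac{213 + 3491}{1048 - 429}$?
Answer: $\frac{3704}{619} \approx 5.9838$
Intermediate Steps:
$\frac{213 + 3491}{1048 - 429} = \frac{3704}{619}$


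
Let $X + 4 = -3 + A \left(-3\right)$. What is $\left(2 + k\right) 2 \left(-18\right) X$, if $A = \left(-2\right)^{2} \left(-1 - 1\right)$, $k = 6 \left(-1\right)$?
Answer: $2448$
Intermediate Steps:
$k = -6$
$A = -8$ ($A = 4 \left(-2\right) = -8$)
$X = 17$ ($X = -4 - -21 = -4 + \left(-3 + 24\right) = -4 + 21 = 17$)
$\left(2 + k\right) 2 \left(-18\right) X = \left(2 - 6\right) 2 \left(-18\right) 17 = \left(-4\right) 2 \left(-18\right) 17 = \left(-8\right) \left(-18\right) 17 = 144 \cdot 17 = 2448$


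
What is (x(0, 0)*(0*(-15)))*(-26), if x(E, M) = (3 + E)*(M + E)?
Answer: 0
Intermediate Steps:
x(E, M) = (3 + E)*(E + M)
(x(0, 0)*(0*(-15)))*(-26) = ((0² + 3*0 + 3*0 + 0*0)*(0*(-15)))*(-26) = ((0 + 0 + 0 + 0)*0)*(-26) = (0*0)*(-26) = 0*(-26) = 0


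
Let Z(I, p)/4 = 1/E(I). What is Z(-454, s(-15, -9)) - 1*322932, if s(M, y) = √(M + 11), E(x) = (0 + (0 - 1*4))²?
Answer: -1291727/4 ≈ -3.2293e+5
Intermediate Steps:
E(x) = 16 (E(x) = (0 + (0 - 4))² = (0 - 4)² = (-4)² = 16)
s(M, y) = √(11 + M)
Z(I, p) = ¼ (Z(I, p) = 4/16 = 4*(1/16) = ¼)
Z(-454, s(-15, -9)) - 1*322932 = ¼ - 1*322932 = ¼ - 322932 = -1291727/4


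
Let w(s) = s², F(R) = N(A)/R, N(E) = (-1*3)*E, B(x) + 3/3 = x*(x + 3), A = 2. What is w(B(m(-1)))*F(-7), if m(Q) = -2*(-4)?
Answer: 45414/7 ≈ 6487.7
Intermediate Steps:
m(Q) = 8
B(x) = -1 + x*(3 + x) (B(x) = -1 + x*(x + 3) = -1 + x*(3 + x))
N(E) = -3*E
F(R) = -6/R (F(R) = (-3*2)/R = -6/R)
w(B(m(-1)))*F(-7) = (-1 + 8² + 3*8)²*(-6/(-7)) = (-1 + 64 + 24)²*(-6*(-⅐)) = 87²*(6/7) = 7569*(6/7) = 45414/7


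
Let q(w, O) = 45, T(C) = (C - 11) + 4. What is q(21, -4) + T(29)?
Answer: 67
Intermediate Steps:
T(C) = -7 + C (T(C) = (-11 + C) + 4 = -7 + C)
q(21, -4) + T(29) = 45 + (-7 + 29) = 45 + 22 = 67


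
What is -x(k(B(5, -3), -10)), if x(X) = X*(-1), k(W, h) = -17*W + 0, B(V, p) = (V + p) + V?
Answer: -119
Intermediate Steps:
B(V, p) = p + 2*V
k(W, h) = -17*W
x(X) = -X
-x(k(B(5, -3), -10)) = -(-1)*(-17*(-3 + 2*5)) = -(-1)*(-17*(-3 + 10)) = -(-1)*(-17*7) = -(-1)*(-119) = -1*119 = -119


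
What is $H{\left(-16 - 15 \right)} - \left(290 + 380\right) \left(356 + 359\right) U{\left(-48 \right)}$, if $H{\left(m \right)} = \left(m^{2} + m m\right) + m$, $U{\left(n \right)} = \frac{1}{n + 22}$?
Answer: $20316$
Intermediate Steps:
$U{\left(n \right)} = \frac{1}{22 + n}$
$H{\left(m \right)} = m + 2 m^{2}$ ($H{\left(m \right)} = \left(m^{2} + m^{2}\right) + m = 2 m^{2} + m = m + 2 m^{2}$)
$H{\left(-16 - 15 \right)} - \left(290 + 380\right) \left(356 + 359\right) U{\left(-48 \right)} = \left(-16 - 15\right) \left(1 + 2 \left(-16 - 15\right)\right) - \frac{\left(290 + 380\right) \left(356 + 359\right)}{22 - 48} = \left(-16 - 15\right) \left(1 + 2 \left(-16 - 15\right)\right) - \frac{670 \cdot 715}{-26} = - 31 \left(1 + 2 \left(-31\right)\right) - 479050 \left(- \frac{1}{26}\right) = - 31 \left(1 - 62\right) - -18425 = \left(-31\right) \left(-61\right) + 18425 = 1891 + 18425 = 20316$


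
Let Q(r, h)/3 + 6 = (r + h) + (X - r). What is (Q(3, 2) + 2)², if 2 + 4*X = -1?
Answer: 2401/16 ≈ 150.06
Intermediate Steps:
X = -¾ (X = -½ + (¼)*(-1) = -½ - ¼ = -¾ ≈ -0.75000)
Q(r, h) = -81/4 + 3*h (Q(r, h) = -18 + 3*((r + h) + (-¾ - r)) = -18 + 3*((h + r) + (-¾ - r)) = -18 + 3*(-¾ + h) = -18 + (-9/4 + 3*h) = -81/4 + 3*h)
(Q(3, 2) + 2)² = ((-81/4 + 3*2) + 2)² = ((-81/4 + 6) + 2)² = (-57/4 + 2)² = (-49/4)² = 2401/16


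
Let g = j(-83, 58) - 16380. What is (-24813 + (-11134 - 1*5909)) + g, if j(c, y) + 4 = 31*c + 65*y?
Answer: -57043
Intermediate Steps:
j(c, y) = -4 + 31*c + 65*y (j(c, y) = -4 + (31*c + 65*y) = -4 + 31*c + 65*y)
g = -15187 (g = (-4 + 31*(-83) + 65*58) - 16380 = (-4 - 2573 + 3770) - 16380 = 1193 - 16380 = -15187)
(-24813 + (-11134 - 1*5909)) + g = (-24813 + (-11134 - 1*5909)) - 15187 = (-24813 + (-11134 - 5909)) - 15187 = (-24813 - 17043) - 15187 = -41856 - 15187 = -57043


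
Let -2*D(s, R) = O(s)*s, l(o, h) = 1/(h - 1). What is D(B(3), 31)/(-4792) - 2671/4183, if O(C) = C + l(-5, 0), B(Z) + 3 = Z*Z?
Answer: -12736687/20044936 ≈ -0.63541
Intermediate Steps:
l(o, h) = 1/(-1 + h)
B(Z) = -3 + Z² (B(Z) = -3 + Z*Z = -3 + Z²)
O(C) = -1 + C (O(C) = C + 1/(-1 + 0) = C + 1/(-1) = C - 1 = -1 + C)
D(s, R) = -s*(-1 + s)/2 (D(s, R) = -(-1 + s)*s/2 = -s*(-1 + s)/2)
D(B(3), 31)/(-4792) - 2671/4183 = ((-3 + 3²)*(1 - (-3 + 3²))/2)/(-4792) - 2671/4183 = ((-3 + 9)*(1 - (-3 + 9))/2)*(-1/4792) - 2671*1/4183 = ((½)*6*(1 - 1*6))*(-1/4792) - 2671/4183 = ((½)*6*(1 - 6))*(-1/4792) - 2671/4183 = ((½)*6*(-5))*(-1/4792) - 2671/4183 = -15*(-1/4792) - 2671/4183 = 15/4792 - 2671/4183 = -12736687/20044936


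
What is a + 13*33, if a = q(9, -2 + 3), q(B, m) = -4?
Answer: 425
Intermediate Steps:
a = -4
a + 13*33 = -4 + 13*33 = -4 + 429 = 425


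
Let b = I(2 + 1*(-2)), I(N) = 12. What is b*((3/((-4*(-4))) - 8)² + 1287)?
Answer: 1035291/64 ≈ 16176.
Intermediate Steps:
b = 12
b*((3/((-4*(-4))) - 8)² + 1287) = 12*((3/((-4*(-4))) - 8)² + 1287) = 12*((3/16 - 8)² + 1287) = 12*((-125/16)² + 1287) = 12*(15625/256 + 1287) = 12*(345097/256) = 1035291/64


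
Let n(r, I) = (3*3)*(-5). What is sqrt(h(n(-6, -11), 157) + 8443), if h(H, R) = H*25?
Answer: sqrt(7318) ≈ 85.545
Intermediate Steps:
n(r, I) = -45 (n(r, I) = 9*(-5) = -45)
h(H, R) = 25*H
sqrt(h(n(-6, -11), 157) + 8443) = sqrt(25*(-45) + 8443) = sqrt(-1125 + 8443) = sqrt(7318)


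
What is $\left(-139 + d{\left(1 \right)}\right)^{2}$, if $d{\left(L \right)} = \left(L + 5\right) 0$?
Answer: $19321$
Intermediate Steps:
$d{\left(L \right)} = 0$ ($d{\left(L \right)} = \left(5 + L\right) 0 = 0$)
$\left(-139 + d{\left(1 \right)}\right)^{2} = \left(-139 + 0\right)^{2} = \left(-139\right)^{2} = 19321$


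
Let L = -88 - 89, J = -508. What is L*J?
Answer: 89916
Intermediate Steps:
L = -177
L*J = -177*(-508) = 89916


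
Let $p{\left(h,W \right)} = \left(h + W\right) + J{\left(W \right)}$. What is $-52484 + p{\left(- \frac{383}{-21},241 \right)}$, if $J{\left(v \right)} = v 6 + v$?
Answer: $- \frac{1061293}{21} \approx -50538.0$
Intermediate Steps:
$J{\left(v \right)} = 7 v$ ($J{\left(v \right)} = 6 v + v = 7 v$)
$p{\left(h,W \right)} = h + 8 W$ ($p{\left(h,W \right)} = \left(h + W\right) + 7 W = \left(W + h\right) + 7 W = h + 8 W$)
$-52484 + p{\left(- \frac{383}{-21},241 \right)} = -52484 + \left(- \frac{383}{-21} + 8 \cdot 241\right) = -52484 + \left(\left(-383\right) \left(- \frac{1}{21}\right) + 1928\right) = -52484 + \left(\frac{383}{21} + 1928\right) = -52484 + \frac{40871}{21} = - \frac{1061293}{21}$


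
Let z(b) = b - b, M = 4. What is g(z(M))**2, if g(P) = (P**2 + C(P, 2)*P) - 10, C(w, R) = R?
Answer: 100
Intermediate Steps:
z(b) = 0
g(P) = -10 + P**2 + 2*P (g(P) = (P**2 + 2*P) - 10 = -10 + P**2 + 2*P)
g(z(M))**2 = (-10 + 0**2 + 2*0)**2 = (-10 + 0 + 0)**2 = (-10)**2 = 100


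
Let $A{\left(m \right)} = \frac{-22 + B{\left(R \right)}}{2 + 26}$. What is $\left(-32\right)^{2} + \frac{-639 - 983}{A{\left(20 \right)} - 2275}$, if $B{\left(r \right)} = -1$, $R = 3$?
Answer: $\frac{65297768}{63723} \approx 1024.7$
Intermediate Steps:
$A{\left(m \right)} = - \frac{23}{28}$ ($A{\left(m \right)} = \frac{-22 - 1}{2 + 26} = - \frac{23}{28}$)
$\left(-32\right)^{2} + \frac{-639 - 983}{A{\left(20 \right)} - 2275} = \left(-32\right)^{2} + \frac{-639 - 983}{- \frac{23}{28} - 2275} = 1024 - \frac{1622}{- \frac{63723}{28}} = 1024 - - \frac{45416}{63723} = 1024 + \frac{45416}{63723} = \frac{65297768}{63723}$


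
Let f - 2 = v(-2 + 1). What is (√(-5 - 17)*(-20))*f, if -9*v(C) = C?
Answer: -380*I*√22/9 ≈ -198.04*I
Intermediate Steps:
v(C) = -C/9
f = 19/9 (f = 2 - (-2 + 1)/9 = 2 - ⅑*(-1) = 2 + ⅑ = 19/9 ≈ 2.1111)
(√(-5 - 17)*(-20))*f = (√(-5 - 17)*(-20))*(19/9) = (√(-22)*(-20))*(19/9) = ((I*√22)*(-20))*(19/9) = -20*I*√22*(19/9) = -380*I*√22/9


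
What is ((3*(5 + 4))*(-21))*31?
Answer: -17577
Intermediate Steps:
((3*(5 + 4))*(-21))*31 = ((3*9)*(-21))*31 = (27*(-21))*31 = -567*31 = -17577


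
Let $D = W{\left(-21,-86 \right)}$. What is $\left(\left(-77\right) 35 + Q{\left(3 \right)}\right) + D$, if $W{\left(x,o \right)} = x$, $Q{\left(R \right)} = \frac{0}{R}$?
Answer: $-2716$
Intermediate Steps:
$Q{\left(R \right)} = 0$
$D = -21$
$\left(\left(-77\right) 35 + Q{\left(3 \right)}\right) + D = \left(\left(-77\right) 35 + 0\right) - 21 = \left(-2695 + 0\right) - 21 = -2695 - 21 = -2716$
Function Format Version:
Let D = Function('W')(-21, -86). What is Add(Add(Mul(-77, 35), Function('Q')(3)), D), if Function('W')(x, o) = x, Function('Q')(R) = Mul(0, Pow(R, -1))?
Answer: -2716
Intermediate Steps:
Function('Q')(R) = 0
D = -21
Add(Add(Mul(-77, 35), Function('Q')(3)), D) = Add(Add(Mul(-77, 35), 0), -21) = Add(Add(-2695, 0), -21) = Add(-2695, -21) = -2716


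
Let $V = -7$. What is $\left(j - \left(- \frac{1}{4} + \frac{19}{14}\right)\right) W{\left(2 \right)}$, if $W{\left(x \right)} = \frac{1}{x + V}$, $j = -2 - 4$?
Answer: $\frac{199}{140} \approx 1.4214$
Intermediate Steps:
$j = -6$
$W{\left(x \right)} = \frac{1}{-7 + x}$ ($W{\left(x \right)} = \frac{1}{x - 7} = \frac{1}{-7 + x}$)
$\left(j - \left(- \frac{1}{4} + \frac{19}{14}\right)\right) W{\left(2 \right)} = \frac{-6 - \left(- \frac{1}{4} + \frac{19}{14}\right)}{-7 + 2} = \frac{-6 - \frac{31}{28}}{-5} = \left(-6 + \left(\frac{1}{4} - \frac{19}{14}\right)\right) \left(- \frac{1}{5}\right) = \left(-6 - \frac{31}{28}\right) \left(- \frac{1}{5}\right) = \left(- \frac{199}{28}\right) \left(- \frac{1}{5}\right) = \frac{199}{140}$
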